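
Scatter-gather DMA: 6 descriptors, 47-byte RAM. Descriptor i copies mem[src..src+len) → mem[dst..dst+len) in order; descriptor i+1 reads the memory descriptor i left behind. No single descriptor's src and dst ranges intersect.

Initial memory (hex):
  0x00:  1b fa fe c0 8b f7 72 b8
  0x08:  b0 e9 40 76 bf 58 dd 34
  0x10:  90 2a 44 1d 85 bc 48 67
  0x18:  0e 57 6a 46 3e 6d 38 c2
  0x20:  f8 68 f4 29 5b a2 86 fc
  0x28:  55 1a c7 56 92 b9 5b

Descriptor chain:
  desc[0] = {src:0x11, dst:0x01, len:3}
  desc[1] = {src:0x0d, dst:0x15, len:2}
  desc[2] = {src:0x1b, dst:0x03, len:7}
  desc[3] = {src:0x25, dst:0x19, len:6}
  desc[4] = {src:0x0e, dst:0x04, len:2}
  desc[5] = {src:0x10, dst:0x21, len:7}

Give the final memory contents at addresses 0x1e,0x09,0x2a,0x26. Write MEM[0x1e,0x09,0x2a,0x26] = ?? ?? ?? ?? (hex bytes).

MEM[0x1e,0x09,0x2a,0x26] = c7 68 c7 58

  after D0: wrote 3B at 0x01 = 2a441d
  after D1: wrote 2B at 0x15 = 58dd
  after D2: wrote 7B at 0x03 = 463e6d38c2f868
  after D3: wrote 6B at 0x19 = a286fc551ac7
  after D4: wrote 2B at 0x04 = dd34
  after D5: wrote 7B at 0x21 = 902a441d8558dd
query mem[0x1e]=0xc7, mem[0x09]=0x68, mem[0x2a]=0xc7, mem[0x26]=0x58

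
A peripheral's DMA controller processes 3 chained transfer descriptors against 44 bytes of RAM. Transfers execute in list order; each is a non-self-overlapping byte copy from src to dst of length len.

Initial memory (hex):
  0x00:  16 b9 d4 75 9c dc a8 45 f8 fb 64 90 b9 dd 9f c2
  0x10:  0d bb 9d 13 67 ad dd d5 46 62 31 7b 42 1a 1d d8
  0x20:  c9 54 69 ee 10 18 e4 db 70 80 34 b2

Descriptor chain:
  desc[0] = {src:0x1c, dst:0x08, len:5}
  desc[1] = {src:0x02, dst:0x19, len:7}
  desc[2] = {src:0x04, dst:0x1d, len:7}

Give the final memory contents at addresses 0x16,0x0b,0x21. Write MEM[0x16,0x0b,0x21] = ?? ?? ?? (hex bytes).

[0] 0x1c->0x08 len=5 : 42 1a 1d d8 c9
[1] 0x02->0x19 len=7 : d4 75 9c dc a8 45 42
[2] 0x04->0x1d len=7 : 9c dc a8 45 42 1a 1d
query mem[0x16]=0xdd, mem[0x0b]=0xd8, mem[0x21]=0x42

MEM[0x16,0x0b,0x21] = dd d8 42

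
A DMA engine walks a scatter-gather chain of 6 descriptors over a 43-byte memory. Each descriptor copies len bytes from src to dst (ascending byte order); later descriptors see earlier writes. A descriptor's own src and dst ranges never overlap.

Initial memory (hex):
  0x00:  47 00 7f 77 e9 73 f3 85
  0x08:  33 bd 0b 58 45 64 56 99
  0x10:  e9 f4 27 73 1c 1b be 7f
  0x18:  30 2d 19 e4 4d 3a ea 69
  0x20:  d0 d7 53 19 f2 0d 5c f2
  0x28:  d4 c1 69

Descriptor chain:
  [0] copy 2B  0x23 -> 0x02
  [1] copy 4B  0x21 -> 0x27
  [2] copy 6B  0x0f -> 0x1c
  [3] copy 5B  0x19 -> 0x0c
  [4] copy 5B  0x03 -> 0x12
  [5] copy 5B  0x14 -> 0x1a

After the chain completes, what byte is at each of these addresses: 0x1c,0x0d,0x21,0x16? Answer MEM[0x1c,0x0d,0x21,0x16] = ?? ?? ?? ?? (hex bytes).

MEM[0x1c,0x0d,0x21,0x16] = 85 19 1c 85

D0: mem[0x02..0x03] <- [19 f2]
D1: mem[0x27..0x2a] <- [d7 53 19 f2]
D2: mem[0x1c..0x21] <- [99 e9 f4 27 73 1c]
D3: mem[0x0c..0x10] <- [2d 19 e4 99 e9]
D4: mem[0x12..0x16] <- [f2 e9 73 f3 85]
D5: mem[0x1a..0x1e] <- [73 f3 85 7f 30]
query mem[0x1c]=0x85, mem[0x0d]=0x19, mem[0x21]=0x1c, mem[0x16]=0x85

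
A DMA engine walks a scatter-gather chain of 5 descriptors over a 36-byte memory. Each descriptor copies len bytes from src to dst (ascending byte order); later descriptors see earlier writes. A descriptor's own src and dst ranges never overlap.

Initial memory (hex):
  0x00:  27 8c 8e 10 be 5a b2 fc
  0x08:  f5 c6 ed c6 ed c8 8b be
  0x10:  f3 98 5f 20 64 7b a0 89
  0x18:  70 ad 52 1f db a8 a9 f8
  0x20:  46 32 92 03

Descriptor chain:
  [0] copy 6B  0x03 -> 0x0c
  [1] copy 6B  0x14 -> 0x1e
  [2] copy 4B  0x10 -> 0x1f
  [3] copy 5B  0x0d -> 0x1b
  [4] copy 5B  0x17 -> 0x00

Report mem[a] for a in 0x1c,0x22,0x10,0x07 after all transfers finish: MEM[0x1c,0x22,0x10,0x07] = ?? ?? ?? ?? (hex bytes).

#0 dst[0x0c+6] := {0x10,0xbe,0x5a,0xb2,0xfc,0xf5}
#1 dst[0x1e+6] := {0x64,0x7b,0xa0,0x89,0x70,0xad}
#2 dst[0x1f+4] := {0xfc,0xf5,0x5f,0x20}
#3 dst[0x1b+5] := {0xbe,0x5a,0xb2,0xfc,0xf5}
#4 dst[0x00+5] := {0x89,0x70,0xad,0x52,0xbe}
query mem[0x1c]=0x5a, mem[0x22]=0x20, mem[0x10]=0xfc, mem[0x07]=0xfc

MEM[0x1c,0x22,0x10,0x07] = 5a 20 fc fc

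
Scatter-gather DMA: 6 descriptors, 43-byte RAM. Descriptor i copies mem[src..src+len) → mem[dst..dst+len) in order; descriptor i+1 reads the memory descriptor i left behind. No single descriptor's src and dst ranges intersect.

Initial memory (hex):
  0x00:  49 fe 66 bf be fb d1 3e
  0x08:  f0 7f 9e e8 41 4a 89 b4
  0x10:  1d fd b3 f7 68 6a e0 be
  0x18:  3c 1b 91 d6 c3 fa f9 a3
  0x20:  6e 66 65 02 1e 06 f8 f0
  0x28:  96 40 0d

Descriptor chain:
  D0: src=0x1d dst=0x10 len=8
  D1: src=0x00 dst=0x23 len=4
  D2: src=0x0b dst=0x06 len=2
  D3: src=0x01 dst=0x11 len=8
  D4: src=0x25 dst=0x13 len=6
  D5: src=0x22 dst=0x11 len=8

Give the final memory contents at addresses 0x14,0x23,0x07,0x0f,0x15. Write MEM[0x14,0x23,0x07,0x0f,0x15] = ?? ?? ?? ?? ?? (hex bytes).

MEM[0x14,0x23,0x07,0x0f,0x15] = 66 49 41 b4 bf

D0: mem[0x10..0x17] <- [fa f9 a3 6e 66 65 02 1e]
D1: mem[0x23..0x26] <- [49 fe 66 bf]
D2: mem[0x06..0x07] <- [e8 41]
D3: mem[0x11..0x18] <- [fe 66 bf be fb e8 41 f0]
D4: mem[0x13..0x18] <- [66 bf f0 96 40 0d]
D5: mem[0x11..0x18] <- [65 49 fe 66 bf f0 96 40]
query mem[0x14]=0x66, mem[0x23]=0x49, mem[0x07]=0x41, mem[0x0f]=0xb4, mem[0x15]=0xbf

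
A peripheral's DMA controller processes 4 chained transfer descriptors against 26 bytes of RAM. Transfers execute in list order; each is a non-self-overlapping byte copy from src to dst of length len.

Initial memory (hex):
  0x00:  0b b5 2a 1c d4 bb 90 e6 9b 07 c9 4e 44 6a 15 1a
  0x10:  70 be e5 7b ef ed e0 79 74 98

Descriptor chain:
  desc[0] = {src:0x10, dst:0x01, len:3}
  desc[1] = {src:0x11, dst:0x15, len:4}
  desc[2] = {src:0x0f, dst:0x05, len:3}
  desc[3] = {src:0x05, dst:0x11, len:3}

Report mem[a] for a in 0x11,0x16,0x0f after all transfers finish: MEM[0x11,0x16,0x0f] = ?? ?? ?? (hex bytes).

MEM[0x11,0x16,0x0f] = 1a e5 1a

[0] 0x10->0x01 len=3 : 70 be e5
[1] 0x11->0x15 len=4 : be e5 7b ef
[2] 0x0f->0x05 len=3 : 1a 70 be
[3] 0x05->0x11 len=3 : 1a 70 be
query mem[0x11]=0x1a, mem[0x16]=0xe5, mem[0x0f]=0x1a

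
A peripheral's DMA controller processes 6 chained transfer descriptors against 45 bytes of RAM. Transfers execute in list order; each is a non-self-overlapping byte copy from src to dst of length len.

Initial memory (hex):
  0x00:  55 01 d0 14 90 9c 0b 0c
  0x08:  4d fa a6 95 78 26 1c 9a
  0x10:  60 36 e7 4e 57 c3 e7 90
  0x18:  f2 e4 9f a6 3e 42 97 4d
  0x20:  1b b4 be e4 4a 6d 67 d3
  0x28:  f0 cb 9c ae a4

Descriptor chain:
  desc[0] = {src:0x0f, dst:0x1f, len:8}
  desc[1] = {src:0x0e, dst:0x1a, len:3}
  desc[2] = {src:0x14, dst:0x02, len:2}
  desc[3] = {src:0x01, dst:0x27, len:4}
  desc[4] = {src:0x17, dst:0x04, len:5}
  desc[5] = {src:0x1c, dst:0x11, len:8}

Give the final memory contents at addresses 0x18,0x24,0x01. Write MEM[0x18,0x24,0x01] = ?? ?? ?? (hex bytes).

#0 dst[0x1f+8] := {0x9a,0x60,0x36,0xe7,0x4e,0x57,0xc3,0xe7}
#1 dst[0x1a+3] := {0x1c,0x9a,0x60}
#2 dst[0x02+2] := {0x57,0xc3}
#3 dst[0x27+4] := {0x01,0x57,0xc3,0x90}
#4 dst[0x04+5] := {0x90,0xf2,0xe4,0x1c,0x9a}
#5 dst[0x11+8] := {0x60,0x42,0x97,0x9a,0x60,0x36,0xe7,0x4e}
query mem[0x18]=0x4e, mem[0x24]=0x57, mem[0x01]=0x01

MEM[0x18,0x24,0x01] = 4e 57 01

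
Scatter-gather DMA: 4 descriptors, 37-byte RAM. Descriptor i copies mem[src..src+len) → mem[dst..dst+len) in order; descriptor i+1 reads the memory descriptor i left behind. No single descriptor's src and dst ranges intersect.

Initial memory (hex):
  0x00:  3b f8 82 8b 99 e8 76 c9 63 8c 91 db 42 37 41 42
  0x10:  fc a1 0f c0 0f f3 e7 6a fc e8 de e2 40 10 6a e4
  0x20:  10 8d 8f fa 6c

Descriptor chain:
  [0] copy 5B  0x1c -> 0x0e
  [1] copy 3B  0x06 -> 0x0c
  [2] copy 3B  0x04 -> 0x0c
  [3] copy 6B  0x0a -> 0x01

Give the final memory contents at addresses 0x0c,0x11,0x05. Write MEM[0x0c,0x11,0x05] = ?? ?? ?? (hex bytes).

[0] 0x1c->0x0e len=5 : 40 10 6a e4 10
[1] 0x06->0x0c len=3 : 76 c9 63
[2] 0x04->0x0c len=3 : 99 e8 76
[3] 0x0a->0x01 len=6 : 91 db 99 e8 76 10
query mem[0x0c]=0x99, mem[0x11]=0xe4, mem[0x05]=0x76

MEM[0x0c,0x11,0x05] = 99 e4 76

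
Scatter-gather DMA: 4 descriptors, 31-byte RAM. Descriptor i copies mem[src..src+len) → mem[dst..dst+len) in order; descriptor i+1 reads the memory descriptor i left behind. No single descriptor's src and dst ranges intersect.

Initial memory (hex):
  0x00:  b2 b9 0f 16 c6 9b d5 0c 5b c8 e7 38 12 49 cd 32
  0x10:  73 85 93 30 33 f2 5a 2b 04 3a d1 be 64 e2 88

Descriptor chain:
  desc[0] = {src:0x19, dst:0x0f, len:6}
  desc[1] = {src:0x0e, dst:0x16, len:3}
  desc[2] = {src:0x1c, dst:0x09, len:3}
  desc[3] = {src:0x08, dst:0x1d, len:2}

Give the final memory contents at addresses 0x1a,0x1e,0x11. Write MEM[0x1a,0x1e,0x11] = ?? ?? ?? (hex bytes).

MEM[0x1a,0x1e,0x11] = d1 64 be

#0 dst[0x0f+6] := {0x3a,0xd1,0xbe,0x64,0xe2,0x88}
#1 dst[0x16+3] := {0xcd,0x3a,0xd1}
#2 dst[0x09+3] := {0x64,0xe2,0x88}
#3 dst[0x1d+2] := {0x5b,0x64}
query mem[0x1a]=0xd1, mem[0x1e]=0x64, mem[0x11]=0xbe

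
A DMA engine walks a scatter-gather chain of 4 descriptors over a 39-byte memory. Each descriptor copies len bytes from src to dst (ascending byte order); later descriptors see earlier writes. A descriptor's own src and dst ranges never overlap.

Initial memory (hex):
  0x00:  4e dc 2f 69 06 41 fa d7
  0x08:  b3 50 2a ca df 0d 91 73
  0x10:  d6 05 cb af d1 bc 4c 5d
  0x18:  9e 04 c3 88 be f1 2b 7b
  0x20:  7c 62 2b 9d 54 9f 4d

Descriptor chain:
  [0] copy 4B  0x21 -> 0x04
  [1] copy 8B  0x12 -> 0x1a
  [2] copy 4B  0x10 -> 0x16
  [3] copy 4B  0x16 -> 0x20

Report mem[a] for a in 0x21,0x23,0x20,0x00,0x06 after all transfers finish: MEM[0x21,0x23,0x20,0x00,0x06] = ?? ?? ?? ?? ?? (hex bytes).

MEM[0x21,0x23,0x20,0x00,0x06] = 05 af d6 4e 9d

  after D0: wrote 4B at 0x04 = 622b9d54
  after D1: wrote 8B at 0x1a = cbafd1bc4c5d9e04
  after D2: wrote 4B at 0x16 = d605cbaf
  after D3: wrote 4B at 0x20 = d605cbaf
query mem[0x21]=0x05, mem[0x23]=0xaf, mem[0x20]=0xd6, mem[0x00]=0x4e, mem[0x06]=0x9d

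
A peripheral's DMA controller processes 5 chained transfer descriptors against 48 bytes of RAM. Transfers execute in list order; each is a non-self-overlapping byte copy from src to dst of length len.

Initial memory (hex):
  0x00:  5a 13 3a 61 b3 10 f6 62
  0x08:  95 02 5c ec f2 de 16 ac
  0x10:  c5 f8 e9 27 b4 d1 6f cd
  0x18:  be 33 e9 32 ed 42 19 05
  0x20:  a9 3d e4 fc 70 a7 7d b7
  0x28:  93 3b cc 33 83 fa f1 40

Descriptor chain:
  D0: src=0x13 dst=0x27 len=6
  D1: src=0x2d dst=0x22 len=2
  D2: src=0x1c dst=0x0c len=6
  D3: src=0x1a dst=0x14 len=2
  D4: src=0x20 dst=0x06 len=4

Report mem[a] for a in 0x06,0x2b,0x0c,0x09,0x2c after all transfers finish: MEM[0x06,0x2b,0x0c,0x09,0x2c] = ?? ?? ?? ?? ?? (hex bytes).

[0] 0x13->0x27 len=6 : 27 b4 d1 6f cd be
[1] 0x2d->0x22 len=2 : fa f1
[2] 0x1c->0x0c len=6 : ed 42 19 05 a9 3d
[3] 0x1a->0x14 len=2 : e9 32
[4] 0x20->0x06 len=4 : a9 3d fa f1
query mem[0x06]=0xa9, mem[0x2b]=0xcd, mem[0x0c]=0xed, mem[0x09]=0xf1, mem[0x2c]=0xbe

MEM[0x06,0x2b,0x0c,0x09,0x2c] = a9 cd ed f1 be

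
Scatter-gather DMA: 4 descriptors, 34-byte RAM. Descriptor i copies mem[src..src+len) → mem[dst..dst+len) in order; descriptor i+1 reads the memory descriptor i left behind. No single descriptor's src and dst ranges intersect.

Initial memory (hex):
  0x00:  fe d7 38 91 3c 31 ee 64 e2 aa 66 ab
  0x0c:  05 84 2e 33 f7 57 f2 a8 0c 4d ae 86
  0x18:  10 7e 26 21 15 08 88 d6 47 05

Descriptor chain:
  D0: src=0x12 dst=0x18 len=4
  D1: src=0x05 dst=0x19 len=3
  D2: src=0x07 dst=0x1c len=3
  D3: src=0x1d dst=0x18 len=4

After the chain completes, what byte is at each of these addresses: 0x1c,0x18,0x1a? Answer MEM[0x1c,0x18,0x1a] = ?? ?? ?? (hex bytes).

  after D0: wrote 4B at 0x18 = f2a80c4d
  after D1: wrote 3B at 0x19 = 31ee64
  after D2: wrote 3B at 0x1c = 64e2aa
  after D3: wrote 4B at 0x18 = e2aad647
query mem[0x1c]=0x64, mem[0x18]=0xe2, mem[0x1a]=0xd6

MEM[0x1c,0x18,0x1a] = 64 e2 d6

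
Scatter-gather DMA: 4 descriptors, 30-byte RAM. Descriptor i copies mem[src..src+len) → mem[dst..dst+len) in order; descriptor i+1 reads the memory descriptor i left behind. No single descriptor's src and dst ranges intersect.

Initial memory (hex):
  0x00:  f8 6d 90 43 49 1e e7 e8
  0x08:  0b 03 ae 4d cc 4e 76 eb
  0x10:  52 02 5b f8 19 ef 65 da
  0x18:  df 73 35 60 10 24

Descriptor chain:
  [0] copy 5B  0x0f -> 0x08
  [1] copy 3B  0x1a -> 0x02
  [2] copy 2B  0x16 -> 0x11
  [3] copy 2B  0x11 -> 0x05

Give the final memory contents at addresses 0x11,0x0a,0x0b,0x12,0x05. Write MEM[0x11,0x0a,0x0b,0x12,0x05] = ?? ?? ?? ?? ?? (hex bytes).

[0] 0x0f->0x08 len=5 : eb 52 02 5b f8
[1] 0x1a->0x02 len=3 : 35 60 10
[2] 0x16->0x11 len=2 : 65 da
[3] 0x11->0x05 len=2 : 65 da
query mem[0x11]=0x65, mem[0x0a]=0x02, mem[0x0b]=0x5b, mem[0x12]=0xda, mem[0x05]=0x65

MEM[0x11,0x0a,0x0b,0x12,0x05] = 65 02 5b da 65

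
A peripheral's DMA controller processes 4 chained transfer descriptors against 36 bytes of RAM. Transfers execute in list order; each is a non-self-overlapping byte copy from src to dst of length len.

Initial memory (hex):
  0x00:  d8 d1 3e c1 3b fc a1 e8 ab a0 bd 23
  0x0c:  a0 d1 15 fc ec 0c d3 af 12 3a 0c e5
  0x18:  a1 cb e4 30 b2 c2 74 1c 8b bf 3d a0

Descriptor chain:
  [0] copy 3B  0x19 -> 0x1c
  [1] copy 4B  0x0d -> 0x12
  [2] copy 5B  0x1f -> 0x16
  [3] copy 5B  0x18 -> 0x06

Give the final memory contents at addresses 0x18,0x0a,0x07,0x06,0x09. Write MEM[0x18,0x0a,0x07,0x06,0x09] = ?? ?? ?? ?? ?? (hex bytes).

MEM[0x18,0x0a,0x07,0x06,0x09] = bf cb 3d bf 30

  after D0: wrote 3B at 0x1c = cbe430
  after D1: wrote 4B at 0x12 = d115fcec
  after D2: wrote 5B at 0x16 = 1c8bbf3da0
  after D3: wrote 5B at 0x06 = bf3da030cb
query mem[0x18]=0xbf, mem[0x0a]=0xcb, mem[0x07]=0x3d, mem[0x06]=0xbf, mem[0x09]=0x30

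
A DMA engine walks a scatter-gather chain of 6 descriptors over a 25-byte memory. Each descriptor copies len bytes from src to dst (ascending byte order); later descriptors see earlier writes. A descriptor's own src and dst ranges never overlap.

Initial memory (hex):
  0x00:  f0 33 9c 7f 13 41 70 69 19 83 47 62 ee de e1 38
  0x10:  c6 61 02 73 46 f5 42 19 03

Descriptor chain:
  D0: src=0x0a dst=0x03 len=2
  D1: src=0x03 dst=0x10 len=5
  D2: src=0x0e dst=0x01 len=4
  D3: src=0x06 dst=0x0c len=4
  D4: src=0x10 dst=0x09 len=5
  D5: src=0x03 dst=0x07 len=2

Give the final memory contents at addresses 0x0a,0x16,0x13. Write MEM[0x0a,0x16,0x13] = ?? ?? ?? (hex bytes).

[0] 0x0a->0x03 len=2 : 47 62
[1] 0x03->0x10 len=5 : 47 62 41 70 69
[2] 0x0e->0x01 len=4 : e1 38 47 62
[3] 0x06->0x0c len=4 : 70 69 19 83
[4] 0x10->0x09 len=5 : 47 62 41 70 69
[5] 0x03->0x07 len=2 : 47 62
query mem[0x0a]=0x62, mem[0x16]=0x42, mem[0x13]=0x70

MEM[0x0a,0x16,0x13] = 62 42 70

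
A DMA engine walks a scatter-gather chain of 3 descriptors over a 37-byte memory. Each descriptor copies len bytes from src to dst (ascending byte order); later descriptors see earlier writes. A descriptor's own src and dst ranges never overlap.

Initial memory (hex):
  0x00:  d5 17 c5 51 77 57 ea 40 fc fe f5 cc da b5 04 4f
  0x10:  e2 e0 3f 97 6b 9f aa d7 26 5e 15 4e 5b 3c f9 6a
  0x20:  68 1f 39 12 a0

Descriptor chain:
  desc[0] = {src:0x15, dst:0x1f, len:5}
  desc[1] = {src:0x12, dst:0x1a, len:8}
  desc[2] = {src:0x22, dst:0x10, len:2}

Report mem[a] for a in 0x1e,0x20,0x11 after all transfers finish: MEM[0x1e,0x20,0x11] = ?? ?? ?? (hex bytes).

MEM[0x1e,0x20,0x11] = aa 26 5e

#0 dst[0x1f+5] := {0x9f,0xaa,0xd7,0x26,0x5e}
#1 dst[0x1a+8] := {0x3f,0x97,0x6b,0x9f,0xaa,0xd7,0x26,0x5e}
#2 dst[0x10+2] := {0x26,0x5e}
query mem[0x1e]=0xaa, mem[0x20]=0x26, mem[0x11]=0x5e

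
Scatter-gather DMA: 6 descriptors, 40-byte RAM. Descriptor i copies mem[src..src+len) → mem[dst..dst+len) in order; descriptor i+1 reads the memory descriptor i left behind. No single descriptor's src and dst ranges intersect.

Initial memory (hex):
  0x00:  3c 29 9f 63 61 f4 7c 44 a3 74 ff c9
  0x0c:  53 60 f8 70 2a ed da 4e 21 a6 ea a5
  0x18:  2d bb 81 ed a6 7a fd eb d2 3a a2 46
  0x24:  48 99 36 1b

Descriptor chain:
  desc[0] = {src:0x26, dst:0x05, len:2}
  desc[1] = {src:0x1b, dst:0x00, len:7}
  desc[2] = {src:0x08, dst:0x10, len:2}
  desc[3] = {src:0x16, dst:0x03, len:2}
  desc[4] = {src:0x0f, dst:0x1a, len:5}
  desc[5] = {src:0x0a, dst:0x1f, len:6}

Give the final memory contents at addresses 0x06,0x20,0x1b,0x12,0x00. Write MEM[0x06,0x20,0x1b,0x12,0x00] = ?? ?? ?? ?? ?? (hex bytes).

#0 dst[0x05+2] := {0x36,0x1b}
#1 dst[0x00+7] := {0xed,0xa6,0x7a,0xfd,0xeb,0xd2,0x3a}
#2 dst[0x10+2] := {0xa3,0x74}
#3 dst[0x03+2] := {0xea,0xa5}
#4 dst[0x1a+5] := {0x70,0xa3,0x74,0xda,0x4e}
#5 dst[0x1f+6] := {0xff,0xc9,0x53,0x60,0xf8,0x70}
query mem[0x06]=0x3a, mem[0x20]=0xc9, mem[0x1b]=0xa3, mem[0x12]=0xda, mem[0x00]=0xed

MEM[0x06,0x20,0x1b,0x12,0x00] = 3a c9 a3 da ed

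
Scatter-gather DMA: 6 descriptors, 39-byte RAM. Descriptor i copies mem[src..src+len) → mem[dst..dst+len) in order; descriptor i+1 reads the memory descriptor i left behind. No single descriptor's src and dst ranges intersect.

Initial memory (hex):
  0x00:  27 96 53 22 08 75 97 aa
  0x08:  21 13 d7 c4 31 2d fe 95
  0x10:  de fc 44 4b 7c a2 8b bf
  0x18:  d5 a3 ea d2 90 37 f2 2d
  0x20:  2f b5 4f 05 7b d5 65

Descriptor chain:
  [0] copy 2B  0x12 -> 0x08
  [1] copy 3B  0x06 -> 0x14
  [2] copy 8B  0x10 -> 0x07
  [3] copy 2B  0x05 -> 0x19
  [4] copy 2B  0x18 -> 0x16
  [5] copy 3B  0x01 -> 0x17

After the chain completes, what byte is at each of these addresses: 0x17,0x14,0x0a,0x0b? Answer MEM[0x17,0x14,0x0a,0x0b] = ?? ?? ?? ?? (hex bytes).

MEM[0x17,0x14,0x0a,0x0b] = 96 97 4b 97

D0: mem[0x08..0x09] <- [44 4b]
D1: mem[0x14..0x16] <- [97 aa 44]
D2: mem[0x07..0x0e] <- [de fc 44 4b 97 aa 44 bf]
D3: mem[0x19..0x1a] <- [75 97]
D4: mem[0x16..0x17] <- [d5 75]
D5: mem[0x17..0x19] <- [96 53 22]
query mem[0x17]=0x96, mem[0x14]=0x97, mem[0x0a]=0x4b, mem[0x0b]=0x97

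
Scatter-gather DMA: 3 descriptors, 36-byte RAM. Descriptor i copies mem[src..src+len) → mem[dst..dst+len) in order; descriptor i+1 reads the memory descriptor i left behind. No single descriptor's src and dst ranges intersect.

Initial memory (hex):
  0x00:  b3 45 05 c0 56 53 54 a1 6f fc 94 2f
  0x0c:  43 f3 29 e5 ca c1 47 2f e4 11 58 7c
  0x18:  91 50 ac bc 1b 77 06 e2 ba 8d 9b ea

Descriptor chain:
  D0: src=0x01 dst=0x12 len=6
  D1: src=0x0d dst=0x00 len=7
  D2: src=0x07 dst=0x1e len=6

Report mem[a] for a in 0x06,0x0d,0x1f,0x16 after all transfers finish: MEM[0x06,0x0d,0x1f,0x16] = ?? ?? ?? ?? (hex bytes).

MEM[0x06,0x0d,0x1f,0x16] = 05 f3 6f 53

#0 dst[0x12+6] := {0x45,0x05,0xc0,0x56,0x53,0x54}
#1 dst[0x00+7] := {0xf3,0x29,0xe5,0xca,0xc1,0x45,0x05}
#2 dst[0x1e+6] := {0xa1,0x6f,0xfc,0x94,0x2f,0x43}
query mem[0x06]=0x05, mem[0x0d]=0xf3, mem[0x1f]=0x6f, mem[0x16]=0x53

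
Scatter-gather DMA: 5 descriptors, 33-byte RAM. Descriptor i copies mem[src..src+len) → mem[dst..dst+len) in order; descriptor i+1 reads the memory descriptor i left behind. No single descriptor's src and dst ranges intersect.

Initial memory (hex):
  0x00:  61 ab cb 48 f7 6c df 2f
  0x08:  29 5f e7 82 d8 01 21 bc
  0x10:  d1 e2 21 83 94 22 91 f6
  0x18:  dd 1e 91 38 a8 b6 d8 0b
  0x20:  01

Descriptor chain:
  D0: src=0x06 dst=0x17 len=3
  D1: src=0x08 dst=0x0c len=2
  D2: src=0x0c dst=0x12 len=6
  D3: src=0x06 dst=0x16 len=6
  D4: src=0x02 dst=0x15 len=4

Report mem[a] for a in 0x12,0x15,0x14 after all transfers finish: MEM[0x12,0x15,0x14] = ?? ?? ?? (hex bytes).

MEM[0x12,0x15,0x14] = 29 cb 21

D0: mem[0x17..0x19] <- [df 2f 29]
D1: mem[0x0c..0x0d] <- [29 5f]
D2: mem[0x12..0x17] <- [29 5f 21 bc d1 e2]
D3: mem[0x16..0x1b] <- [df 2f 29 5f e7 82]
D4: mem[0x15..0x18] <- [cb 48 f7 6c]
query mem[0x12]=0x29, mem[0x15]=0xcb, mem[0x14]=0x21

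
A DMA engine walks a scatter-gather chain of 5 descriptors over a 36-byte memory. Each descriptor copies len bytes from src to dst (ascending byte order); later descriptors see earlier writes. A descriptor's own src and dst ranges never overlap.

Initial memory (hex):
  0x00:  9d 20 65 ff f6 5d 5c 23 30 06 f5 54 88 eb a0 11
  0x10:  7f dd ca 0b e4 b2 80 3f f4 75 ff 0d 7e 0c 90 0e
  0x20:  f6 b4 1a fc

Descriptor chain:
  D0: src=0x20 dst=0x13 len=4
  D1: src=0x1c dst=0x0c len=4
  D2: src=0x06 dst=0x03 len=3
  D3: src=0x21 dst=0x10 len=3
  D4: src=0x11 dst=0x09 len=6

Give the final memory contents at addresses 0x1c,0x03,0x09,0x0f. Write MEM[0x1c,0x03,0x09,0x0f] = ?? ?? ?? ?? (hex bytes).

MEM[0x1c,0x03,0x09,0x0f] = 7e 5c 1a 0e

  after D0: wrote 4B at 0x13 = f6b41afc
  after D1: wrote 4B at 0x0c = 7e0c900e
  after D2: wrote 3B at 0x03 = 5c2330
  after D3: wrote 3B at 0x10 = b41afc
  after D4: wrote 6B at 0x09 = 1afcf6b41afc
query mem[0x1c]=0x7e, mem[0x03]=0x5c, mem[0x09]=0x1a, mem[0x0f]=0x0e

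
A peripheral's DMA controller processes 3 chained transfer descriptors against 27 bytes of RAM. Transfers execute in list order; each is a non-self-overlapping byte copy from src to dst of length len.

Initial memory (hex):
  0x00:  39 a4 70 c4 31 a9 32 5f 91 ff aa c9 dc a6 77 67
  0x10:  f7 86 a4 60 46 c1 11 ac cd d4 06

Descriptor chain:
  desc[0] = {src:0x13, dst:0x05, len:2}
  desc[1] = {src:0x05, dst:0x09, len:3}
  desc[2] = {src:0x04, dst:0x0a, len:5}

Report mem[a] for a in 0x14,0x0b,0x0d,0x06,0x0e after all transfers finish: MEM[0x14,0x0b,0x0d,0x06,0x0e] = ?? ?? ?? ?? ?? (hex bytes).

MEM[0x14,0x0b,0x0d,0x06,0x0e] = 46 60 5f 46 91

D0: mem[0x05..0x06] <- [60 46]
D1: mem[0x09..0x0b] <- [60 46 5f]
D2: mem[0x0a..0x0e] <- [31 60 46 5f 91]
query mem[0x14]=0x46, mem[0x0b]=0x60, mem[0x0d]=0x5f, mem[0x06]=0x46, mem[0x0e]=0x91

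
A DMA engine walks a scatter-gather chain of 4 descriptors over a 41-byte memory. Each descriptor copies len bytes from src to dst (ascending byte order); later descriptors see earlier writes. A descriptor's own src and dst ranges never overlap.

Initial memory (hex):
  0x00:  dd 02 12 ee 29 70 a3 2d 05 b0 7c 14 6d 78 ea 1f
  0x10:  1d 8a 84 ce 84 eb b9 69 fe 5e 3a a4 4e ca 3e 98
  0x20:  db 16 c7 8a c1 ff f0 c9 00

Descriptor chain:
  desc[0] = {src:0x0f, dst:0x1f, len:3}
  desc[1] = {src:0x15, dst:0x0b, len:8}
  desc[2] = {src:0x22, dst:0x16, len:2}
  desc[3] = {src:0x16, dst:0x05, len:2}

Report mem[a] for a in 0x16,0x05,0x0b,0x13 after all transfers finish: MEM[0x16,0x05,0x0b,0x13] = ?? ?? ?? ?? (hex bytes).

MEM[0x16,0x05,0x0b,0x13] = c7 c7 eb ce

  after D0: wrote 3B at 0x1f = 1f1d8a
  after D1: wrote 8B at 0x0b = ebb969fe5e3aa44e
  after D2: wrote 2B at 0x16 = c78a
  after D3: wrote 2B at 0x05 = c78a
query mem[0x16]=0xc7, mem[0x05]=0xc7, mem[0x0b]=0xeb, mem[0x13]=0xce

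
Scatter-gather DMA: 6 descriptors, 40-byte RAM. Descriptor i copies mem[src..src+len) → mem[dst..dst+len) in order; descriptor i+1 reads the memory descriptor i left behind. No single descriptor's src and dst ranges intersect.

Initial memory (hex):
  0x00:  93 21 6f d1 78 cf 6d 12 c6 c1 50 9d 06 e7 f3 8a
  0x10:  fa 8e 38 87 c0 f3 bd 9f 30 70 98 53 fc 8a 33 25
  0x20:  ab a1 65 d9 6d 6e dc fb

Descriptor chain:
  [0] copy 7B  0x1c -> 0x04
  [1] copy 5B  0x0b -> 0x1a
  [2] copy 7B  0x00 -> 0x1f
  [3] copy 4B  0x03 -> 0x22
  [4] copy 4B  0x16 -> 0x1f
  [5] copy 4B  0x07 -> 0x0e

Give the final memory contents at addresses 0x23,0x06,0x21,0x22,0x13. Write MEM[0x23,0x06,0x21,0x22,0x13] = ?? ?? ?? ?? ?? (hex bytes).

MEM[0x23,0x06,0x21,0x22,0x13] = fc 33 30 70 87

D0: mem[0x04..0x0a] <- [fc 8a 33 25 ab a1 65]
D1: mem[0x1a..0x1e] <- [9d 06 e7 f3 8a]
D2: mem[0x1f..0x25] <- [93 21 6f d1 fc 8a 33]
D3: mem[0x22..0x25] <- [d1 fc 8a 33]
D4: mem[0x1f..0x22] <- [bd 9f 30 70]
D5: mem[0x0e..0x11] <- [25 ab a1 65]
query mem[0x23]=0xfc, mem[0x06]=0x33, mem[0x21]=0x30, mem[0x22]=0x70, mem[0x13]=0x87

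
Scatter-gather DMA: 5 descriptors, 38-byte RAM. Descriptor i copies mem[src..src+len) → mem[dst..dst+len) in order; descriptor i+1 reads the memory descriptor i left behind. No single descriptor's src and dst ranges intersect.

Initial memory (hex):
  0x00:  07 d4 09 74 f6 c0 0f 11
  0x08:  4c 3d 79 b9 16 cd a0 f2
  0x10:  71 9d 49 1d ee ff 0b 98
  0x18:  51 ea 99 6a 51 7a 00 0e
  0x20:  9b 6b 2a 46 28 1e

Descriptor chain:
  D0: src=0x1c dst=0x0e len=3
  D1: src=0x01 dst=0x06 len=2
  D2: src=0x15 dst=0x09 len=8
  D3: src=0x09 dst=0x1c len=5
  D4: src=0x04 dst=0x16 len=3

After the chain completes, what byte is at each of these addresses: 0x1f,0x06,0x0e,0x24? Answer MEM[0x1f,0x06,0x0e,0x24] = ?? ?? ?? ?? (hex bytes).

MEM[0x1f,0x06,0x0e,0x24] = 51 d4 99 28

#0 dst[0x0e+3] := {0x51,0x7a,0x00}
#1 dst[0x06+2] := {0xd4,0x09}
#2 dst[0x09+8] := {0xff,0x0b,0x98,0x51,0xea,0x99,0x6a,0x51}
#3 dst[0x1c+5] := {0xff,0x0b,0x98,0x51,0xea}
#4 dst[0x16+3] := {0xf6,0xc0,0xd4}
query mem[0x1f]=0x51, mem[0x06]=0xd4, mem[0x0e]=0x99, mem[0x24]=0x28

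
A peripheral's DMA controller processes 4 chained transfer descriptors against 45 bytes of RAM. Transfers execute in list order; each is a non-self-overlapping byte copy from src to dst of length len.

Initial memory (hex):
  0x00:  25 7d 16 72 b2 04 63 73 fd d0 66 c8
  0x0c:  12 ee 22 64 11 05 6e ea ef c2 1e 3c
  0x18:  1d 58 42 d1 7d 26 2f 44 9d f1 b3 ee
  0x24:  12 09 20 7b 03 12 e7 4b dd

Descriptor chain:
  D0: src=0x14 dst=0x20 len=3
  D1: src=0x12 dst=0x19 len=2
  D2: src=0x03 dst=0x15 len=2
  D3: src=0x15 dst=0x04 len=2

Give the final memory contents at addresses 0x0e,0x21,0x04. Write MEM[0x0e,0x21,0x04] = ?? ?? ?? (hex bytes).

MEM[0x0e,0x21,0x04] = 22 c2 72

D0: mem[0x20..0x22] <- [ef c2 1e]
D1: mem[0x19..0x1a] <- [6e ea]
D2: mem[0x15..0x16] <- [72 b2]
D3: mem[0x04..0x05] <- [72 b2]
query mem[0x0e]=0x22, mem[0x21]=0xc2, mem[0x04]=0x72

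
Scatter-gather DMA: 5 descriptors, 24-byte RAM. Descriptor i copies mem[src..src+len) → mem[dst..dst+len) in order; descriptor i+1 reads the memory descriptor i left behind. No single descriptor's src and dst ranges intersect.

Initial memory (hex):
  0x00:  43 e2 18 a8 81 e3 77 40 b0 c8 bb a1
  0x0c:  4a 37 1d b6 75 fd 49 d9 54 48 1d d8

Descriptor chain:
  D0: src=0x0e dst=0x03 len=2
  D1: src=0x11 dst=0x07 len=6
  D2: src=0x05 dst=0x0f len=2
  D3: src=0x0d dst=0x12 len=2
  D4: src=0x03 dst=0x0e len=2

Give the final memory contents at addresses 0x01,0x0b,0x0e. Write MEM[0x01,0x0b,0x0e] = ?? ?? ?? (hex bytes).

MEM[0x01,0x0b,0x0e] = e2 48 1d

D0: mem[0x03..0x04] <- [1d b6]
D1: mem[0x07..0x0c] <- [fd 49 d9 54 48 1d]
D2: mem[0x0f..0x10] <- [e3 77]
D3: mem[0x12..0x13] <- [37 1d]
D4: mem[0x0e..0x0f] <- [1d b6]
query mem[0x01]=0xe2, mem[0x0b]=0x48, mem[0x0e]=0x1d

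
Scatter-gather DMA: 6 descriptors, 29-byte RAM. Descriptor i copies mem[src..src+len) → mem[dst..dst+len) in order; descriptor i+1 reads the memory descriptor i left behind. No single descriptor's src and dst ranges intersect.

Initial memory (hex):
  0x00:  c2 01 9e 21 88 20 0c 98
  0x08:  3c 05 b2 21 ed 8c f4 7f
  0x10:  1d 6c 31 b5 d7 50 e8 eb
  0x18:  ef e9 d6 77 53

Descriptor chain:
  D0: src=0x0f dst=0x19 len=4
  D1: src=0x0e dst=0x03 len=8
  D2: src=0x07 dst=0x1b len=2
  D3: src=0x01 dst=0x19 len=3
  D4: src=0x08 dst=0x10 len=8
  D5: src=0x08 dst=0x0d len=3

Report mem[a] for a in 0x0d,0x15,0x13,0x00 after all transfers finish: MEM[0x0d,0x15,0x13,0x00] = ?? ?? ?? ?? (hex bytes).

MEM[0x0d,0x15,0x13,0x00] = b5 8c 21 c2

#0 dst[0x19+4] := {0x7f,0x1d,0x6c,0x31}
#1 dst[0x03+8] := {0xf4,0x7f,0x1d,0x6c,0x31,0xb5,0xd7,0x50}
#2 dst[0x1b+2] := {0x31,0xb5}
#3 dst[0x19+3] := {0x01,0x9e,0xf4}
#4 dst[0x10+8] := {0xb5,0xd7,0x50,0x21,0xed,0x8c,0xf4,0x7f}
#5 dst[0x0d+3] := {0xb5,0xd7,0x50}
query mem[0x0d]=0xb5, mem[0x15]=0x8c, mem[0x13]=0x21, mem[0x00]=0xc2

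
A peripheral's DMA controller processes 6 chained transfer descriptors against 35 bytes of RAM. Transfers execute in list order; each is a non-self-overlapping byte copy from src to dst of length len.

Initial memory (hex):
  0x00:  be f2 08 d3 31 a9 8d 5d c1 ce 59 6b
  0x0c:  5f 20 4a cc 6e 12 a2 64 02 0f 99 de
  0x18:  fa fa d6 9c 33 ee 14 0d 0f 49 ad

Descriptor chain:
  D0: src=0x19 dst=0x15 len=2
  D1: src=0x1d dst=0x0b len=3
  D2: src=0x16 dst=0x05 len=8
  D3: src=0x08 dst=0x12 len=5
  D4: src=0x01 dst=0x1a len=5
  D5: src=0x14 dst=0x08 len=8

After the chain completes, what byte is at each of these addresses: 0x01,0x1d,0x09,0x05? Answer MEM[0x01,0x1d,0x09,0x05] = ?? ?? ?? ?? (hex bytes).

D0: mem[0x15..0x16] <- [fa d6]
D1: mem[0x0b..0x0d] <- [ee 14 0d]
D2: mem[0x05..0x0c] <- [d6 de fa fa d6 9c 33 ee]
D3: mem[0x12..0x16] <- [fa d6 9c 33 ee]
D4: mem[0x1a..0x1e] <- [f2 08 d3 31 d6]
D5: mem[0x08..0x0f] <- [9c 33 ee de fa fa f2 08]
query mem[0x01]=0xf2, mem[0x1d]=0x31, mem[0x09]=0x33, mem[0x05]=0xd6

MEM[0x01,0x1d,0x09,0x05] = f2 31 33 d6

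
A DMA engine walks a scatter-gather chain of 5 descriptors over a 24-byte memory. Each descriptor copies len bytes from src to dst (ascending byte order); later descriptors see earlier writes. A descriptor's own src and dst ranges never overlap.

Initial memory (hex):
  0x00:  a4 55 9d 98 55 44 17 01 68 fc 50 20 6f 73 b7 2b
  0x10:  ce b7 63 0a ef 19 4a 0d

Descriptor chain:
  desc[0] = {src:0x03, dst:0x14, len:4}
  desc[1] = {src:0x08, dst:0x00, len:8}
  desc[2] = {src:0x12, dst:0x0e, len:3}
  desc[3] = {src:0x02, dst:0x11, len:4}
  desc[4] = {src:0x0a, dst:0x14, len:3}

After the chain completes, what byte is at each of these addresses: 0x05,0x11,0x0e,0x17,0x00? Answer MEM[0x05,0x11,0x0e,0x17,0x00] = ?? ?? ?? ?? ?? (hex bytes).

  after D0: wrote 4B at 0x14 = 98554417
  after D1: wrote 8B at 0x00 = 68fc50206f73b72b
  after D2: wrote 3B at 0x0e = 630a98
  after D3: wrote 4B at 0x11 = 50206f73
  after D4: wrote 3B at 0x14 = 50206f
query mem[0x05]=0x73, mem[0x11]=0x50, mem[0x0e]=0x63, mem[0x17]=0x17, mem[0x00]=0x68

MEM[0x05,0x11,0x0e,0x17,0x00] = 73 50 63 17 68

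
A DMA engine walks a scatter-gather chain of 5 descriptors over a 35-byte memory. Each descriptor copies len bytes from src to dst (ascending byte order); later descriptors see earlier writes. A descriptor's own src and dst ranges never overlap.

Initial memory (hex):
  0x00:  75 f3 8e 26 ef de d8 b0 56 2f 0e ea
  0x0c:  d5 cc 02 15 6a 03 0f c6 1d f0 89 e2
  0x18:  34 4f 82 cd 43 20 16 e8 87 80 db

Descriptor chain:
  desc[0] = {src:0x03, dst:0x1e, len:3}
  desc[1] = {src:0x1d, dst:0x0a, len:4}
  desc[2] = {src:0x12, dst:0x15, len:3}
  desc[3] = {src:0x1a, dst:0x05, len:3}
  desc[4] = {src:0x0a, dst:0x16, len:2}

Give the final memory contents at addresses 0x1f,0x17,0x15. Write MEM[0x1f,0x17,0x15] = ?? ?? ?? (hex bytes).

MEM[0x1f,0x17,0x15] = ef 26 0f

D0: mem[0x1e..0x20] <- [26 ef de]
D1: mem[0x0a..0x0d] <- [20 26 ef de]
D2: mem[0x15..0x17] <- [0f c6 1d]
D3: mem[0x05..0x07] <- [82 cd 43]
D4: mem[0x16..0x17] <- [20 26]
query mem[0x1f]=0xef, mem[0x17]=0x26, mem[0x15]=0x0f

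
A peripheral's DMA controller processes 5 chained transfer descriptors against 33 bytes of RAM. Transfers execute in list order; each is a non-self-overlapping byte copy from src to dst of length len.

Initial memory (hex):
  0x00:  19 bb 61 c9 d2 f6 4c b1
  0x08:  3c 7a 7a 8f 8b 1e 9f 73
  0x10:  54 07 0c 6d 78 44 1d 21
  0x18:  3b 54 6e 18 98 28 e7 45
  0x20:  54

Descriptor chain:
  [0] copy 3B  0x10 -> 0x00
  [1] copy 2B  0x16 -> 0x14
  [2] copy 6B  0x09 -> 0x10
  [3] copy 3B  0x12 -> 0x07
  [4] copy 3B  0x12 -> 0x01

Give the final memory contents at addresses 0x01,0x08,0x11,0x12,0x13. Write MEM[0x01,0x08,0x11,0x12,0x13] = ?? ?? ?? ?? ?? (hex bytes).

MEM[0x01,0x08,0x11,0x12,0x13] = 8f 8b 7a 8f 8b

  after D0: wrote 3B at 0x00 = 54070c
  after D1: wrote 2B at 0x14 = 1d21
  after D2: wrote 6B at 0x10 = 7a7a8f8b1e9f
  after D3: wrote 3B at 0x07 = 8f8b1e
  after D4: wrote 3B at 0x01 = 8f8b1e
query mem[0x01]=0x8f, mem[0x08]=0x8b, mem[0x11]=0x7a, mem[0x12]=0x8f, mem[0x13]=0x8b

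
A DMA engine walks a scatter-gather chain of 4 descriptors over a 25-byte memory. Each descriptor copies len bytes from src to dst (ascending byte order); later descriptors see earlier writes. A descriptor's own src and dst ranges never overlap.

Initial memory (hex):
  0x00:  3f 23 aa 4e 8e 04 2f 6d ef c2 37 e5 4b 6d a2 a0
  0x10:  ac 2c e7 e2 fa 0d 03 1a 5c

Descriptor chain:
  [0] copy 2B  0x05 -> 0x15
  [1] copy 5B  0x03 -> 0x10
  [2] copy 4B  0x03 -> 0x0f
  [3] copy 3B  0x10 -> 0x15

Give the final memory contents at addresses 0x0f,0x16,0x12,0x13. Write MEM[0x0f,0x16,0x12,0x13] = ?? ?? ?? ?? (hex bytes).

MEM[0x0f,0x16,0x12,0x13] = 4e 04 2f 2f

#0 dst[0x15+2] := {0x04,0x2f}
#1 dst[0x10+5] := {0x4e,0x8e,0x04,0x2f,0x6d}
#2 dst[0x0f+4] := {0x4e,0x8e,0x04,0x2f}
#3 dst[0x15+3] := {0x8e,0x04,0x2f}
query mem[0x0f]=0x4e, mem[0x16]=0x04, mem[0x12]=0x2f, mem[0x13]=0x2f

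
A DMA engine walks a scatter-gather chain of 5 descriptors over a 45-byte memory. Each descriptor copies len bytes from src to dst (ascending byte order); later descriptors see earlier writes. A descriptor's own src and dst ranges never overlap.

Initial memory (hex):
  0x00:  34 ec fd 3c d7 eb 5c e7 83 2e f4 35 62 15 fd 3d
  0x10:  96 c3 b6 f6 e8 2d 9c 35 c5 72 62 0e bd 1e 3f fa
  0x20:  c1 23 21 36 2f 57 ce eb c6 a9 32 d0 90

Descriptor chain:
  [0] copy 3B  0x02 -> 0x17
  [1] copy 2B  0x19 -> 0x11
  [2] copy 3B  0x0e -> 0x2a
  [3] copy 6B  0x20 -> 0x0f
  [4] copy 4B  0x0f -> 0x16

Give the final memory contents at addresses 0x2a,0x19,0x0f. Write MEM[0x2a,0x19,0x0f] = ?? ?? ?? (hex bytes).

[0] 0x02->0x17 len=3 : fd 3c d7
[1] 0x19->0x11 len=2 : d7 62
[2] 0x0e->0x2a len=3 : fd 3d 96
[3] 0x20->0x0f len=6 : c1 23 21 36 2f 57
[4] 0x0f->0x16 len=4 : c1 23 21 36
query mem[0x2a]=0xfd, mem[0x19]=0x36, mem[0x0f]=0xc1

MEM[0x2a,0x19,0x0f] = fd 36 c1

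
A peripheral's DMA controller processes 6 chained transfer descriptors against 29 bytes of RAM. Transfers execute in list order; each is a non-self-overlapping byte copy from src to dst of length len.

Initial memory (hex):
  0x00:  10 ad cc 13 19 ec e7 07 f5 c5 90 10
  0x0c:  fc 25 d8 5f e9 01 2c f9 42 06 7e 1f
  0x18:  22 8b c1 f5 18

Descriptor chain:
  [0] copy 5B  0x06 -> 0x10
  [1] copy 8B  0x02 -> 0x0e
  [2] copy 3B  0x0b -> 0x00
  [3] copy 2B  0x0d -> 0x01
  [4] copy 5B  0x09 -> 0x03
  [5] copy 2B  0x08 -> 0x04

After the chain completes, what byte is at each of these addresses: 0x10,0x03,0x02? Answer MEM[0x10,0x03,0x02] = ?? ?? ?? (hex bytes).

[0] 0x06->0x10 len=5 : e7 07 f5 c5 90
[1] 0x02->0x0e len=8 : cc 13 19 ec e7 07 f5 c5
[2] 0x0b->0x00 len=3 : 10 fc 25
[3] 0x0d->0x01 len=2 : 25 cc
[4] 0x09->0x03 len=5 : c5 90 10 fc 25
[5] 0x08->0x04 len=2 : f5 c5
query mem[0x10]=0x19, mem[0x03]=0xc5, mem[0x02]=0xcc

MEM[0x10,0x03,0x02] = 19 c5 cc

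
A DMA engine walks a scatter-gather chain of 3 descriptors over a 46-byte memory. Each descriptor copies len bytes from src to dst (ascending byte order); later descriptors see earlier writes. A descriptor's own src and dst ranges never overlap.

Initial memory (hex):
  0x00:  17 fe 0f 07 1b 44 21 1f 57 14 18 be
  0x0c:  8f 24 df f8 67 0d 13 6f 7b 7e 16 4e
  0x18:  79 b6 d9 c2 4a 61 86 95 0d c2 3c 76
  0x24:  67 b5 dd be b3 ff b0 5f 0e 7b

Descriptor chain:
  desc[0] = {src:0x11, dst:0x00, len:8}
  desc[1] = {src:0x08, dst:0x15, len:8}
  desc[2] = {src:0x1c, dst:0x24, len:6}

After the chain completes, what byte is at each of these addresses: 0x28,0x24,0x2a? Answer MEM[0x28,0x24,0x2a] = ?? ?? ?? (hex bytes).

D0: mem[0x00..0x07] <- [0d 13 6f 7b 7e 16 4e 79]
D1: mem[0x15..0x1c] <- [57 14 18 be 8f 24 df f8]
D2: mem[0x24..0x29] <- [f8 61 86 95 0d c2]
query mem[0x28]=0x0d, mem[0x24]=0xf8, mem[0x2a]=0xb0

MEM[0x28,0x24,0x2a] = 0d f8 b0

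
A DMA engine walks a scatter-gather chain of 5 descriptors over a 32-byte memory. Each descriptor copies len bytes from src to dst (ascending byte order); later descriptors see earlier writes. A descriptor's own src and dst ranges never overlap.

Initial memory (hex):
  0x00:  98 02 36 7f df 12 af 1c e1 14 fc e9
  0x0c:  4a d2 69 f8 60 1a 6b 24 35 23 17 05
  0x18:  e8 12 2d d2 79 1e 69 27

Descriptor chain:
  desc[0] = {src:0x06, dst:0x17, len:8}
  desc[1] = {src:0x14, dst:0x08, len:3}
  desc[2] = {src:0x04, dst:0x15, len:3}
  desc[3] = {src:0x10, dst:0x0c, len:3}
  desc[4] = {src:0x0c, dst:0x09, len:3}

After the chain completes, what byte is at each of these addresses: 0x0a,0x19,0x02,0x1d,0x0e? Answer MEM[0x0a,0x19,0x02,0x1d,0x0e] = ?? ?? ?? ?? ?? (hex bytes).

[0] 0x06->0x17 len=8 : af 1c e1 14 fc e9 4a d2
[1] 0x14->0x08 len=3 : 35 23 17
[2] 0x04->0x15 len=3 : df 12 af
[3] 0x10->0x0c len=3 : 60 1a 6b
[4] 0x0c->0x09 len=3 : 60 1a 6b
query mem[0x0a]=0x1a, mem[0x19]=0xe1, mem[0x02]=0x36, mem[0x1d]=0x4a, mem[0x0e]=0x6b

MEM[0x0a,0x19,0x02,0x1d,0x0e] = 1a e1 36 4a 6b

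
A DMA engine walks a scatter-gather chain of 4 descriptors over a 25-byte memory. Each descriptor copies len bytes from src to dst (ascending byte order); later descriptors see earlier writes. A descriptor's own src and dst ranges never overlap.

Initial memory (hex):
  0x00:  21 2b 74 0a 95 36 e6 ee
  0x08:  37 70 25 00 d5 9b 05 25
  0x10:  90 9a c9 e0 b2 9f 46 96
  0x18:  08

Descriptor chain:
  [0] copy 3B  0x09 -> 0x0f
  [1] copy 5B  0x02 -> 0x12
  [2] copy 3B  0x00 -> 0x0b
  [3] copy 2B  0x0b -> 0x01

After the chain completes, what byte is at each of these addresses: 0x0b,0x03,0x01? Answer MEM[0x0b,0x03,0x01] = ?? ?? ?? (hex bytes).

MEM[0x0b,0x03,0x01] = 21 0a 21

D0: mem[0x0f..0x11] <- [70 25 00]
D1: mem[0x12..0x16] <- [74 0a 95 36 e6]
D2: mem[0x0b..0x0d] <- [21 2b 74]
D3: mem[0x01..0x02] <- [21 2b]
query mem[0x0b]=0x21, mem[0x03]=0x0a, mem[0x01]=0x21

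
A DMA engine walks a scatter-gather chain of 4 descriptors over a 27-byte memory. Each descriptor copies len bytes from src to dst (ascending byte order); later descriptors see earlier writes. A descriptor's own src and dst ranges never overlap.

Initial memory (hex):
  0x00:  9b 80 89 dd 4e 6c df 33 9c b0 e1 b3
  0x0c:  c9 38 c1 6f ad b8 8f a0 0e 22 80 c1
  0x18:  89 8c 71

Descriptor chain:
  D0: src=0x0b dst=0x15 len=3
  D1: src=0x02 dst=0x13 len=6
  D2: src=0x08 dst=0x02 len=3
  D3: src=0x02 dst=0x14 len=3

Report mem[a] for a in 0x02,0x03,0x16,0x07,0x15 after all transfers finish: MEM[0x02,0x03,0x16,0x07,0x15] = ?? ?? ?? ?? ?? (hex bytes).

MEM[0x02,0x03,0x16,0x07,0x15] = 9c b0 e1 33 b0

D0: mem[0x15..0x17] <- [b3 c9 38]
D1: mem[0x13..0x18] <- [89 dd 4e 6c df 33]
D2: mem[0x02..0x04] <- [9c b0 e1]
D3: mem[0x14..0x16] <- [9c b0 e1]
query mem[0x02]=0x9c, mem[0x03]=0xb0, mem[0x16]=0xe1, mem[0x07]=0x33, mem[0x15]=0xb0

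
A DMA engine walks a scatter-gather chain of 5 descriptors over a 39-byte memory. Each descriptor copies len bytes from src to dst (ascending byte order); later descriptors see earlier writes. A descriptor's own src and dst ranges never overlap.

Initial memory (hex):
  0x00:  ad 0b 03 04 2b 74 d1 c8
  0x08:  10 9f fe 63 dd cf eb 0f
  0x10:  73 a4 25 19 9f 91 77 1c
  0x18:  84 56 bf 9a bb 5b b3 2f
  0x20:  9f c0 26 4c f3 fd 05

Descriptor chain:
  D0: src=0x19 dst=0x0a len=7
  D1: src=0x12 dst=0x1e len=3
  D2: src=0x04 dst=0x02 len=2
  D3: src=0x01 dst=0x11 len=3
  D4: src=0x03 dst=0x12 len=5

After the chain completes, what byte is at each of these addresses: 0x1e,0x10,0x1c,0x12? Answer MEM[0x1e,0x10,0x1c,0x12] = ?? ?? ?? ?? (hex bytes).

MEM[0x1e,0x10,0x1c,0x12] = 25 2f bb 74

[0] 0x19->0x0a len=7 : 56 bf 9a bb 5b b3 2f
[1] 0x12->0x1e len=3 : 25 19 9f
[2] 0x04->0x02 len=2 : 2b 74
[3] 0x01->0x11 len=3 : 0b 2b 74
[4] 0x03->0x12 len=5 : 74 2b 74 d1 c8
query mem[0x1e]=0x25, mem[0x10]=0x2f, mem[0x1c]=0xbb, mem[0x12]=0x74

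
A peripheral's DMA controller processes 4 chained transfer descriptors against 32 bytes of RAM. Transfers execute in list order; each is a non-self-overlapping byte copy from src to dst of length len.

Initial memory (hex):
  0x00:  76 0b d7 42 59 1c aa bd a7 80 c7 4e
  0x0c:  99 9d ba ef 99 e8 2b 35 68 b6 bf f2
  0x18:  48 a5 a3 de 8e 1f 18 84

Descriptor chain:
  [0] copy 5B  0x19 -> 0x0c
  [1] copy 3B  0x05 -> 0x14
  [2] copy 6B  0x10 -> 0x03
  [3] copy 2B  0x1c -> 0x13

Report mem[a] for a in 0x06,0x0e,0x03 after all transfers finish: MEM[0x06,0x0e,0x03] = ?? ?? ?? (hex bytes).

[0] 0x19->0x0c len=5 : a5 a3 de 8e 1f
[1] 0x05->0x14 len=3 : 1c aa bd
[2] 0x10->0x03 len=6 : 1f e8 2b 35 1c aa
[3] 0x1c->0x13 len=2 : 8e 1f
query mem[0x06]=0x35, mem[0x0e]=0xde, mem[0x03]=0x1f

MEM[0x06,0x0e,0x03] = 35 de 1f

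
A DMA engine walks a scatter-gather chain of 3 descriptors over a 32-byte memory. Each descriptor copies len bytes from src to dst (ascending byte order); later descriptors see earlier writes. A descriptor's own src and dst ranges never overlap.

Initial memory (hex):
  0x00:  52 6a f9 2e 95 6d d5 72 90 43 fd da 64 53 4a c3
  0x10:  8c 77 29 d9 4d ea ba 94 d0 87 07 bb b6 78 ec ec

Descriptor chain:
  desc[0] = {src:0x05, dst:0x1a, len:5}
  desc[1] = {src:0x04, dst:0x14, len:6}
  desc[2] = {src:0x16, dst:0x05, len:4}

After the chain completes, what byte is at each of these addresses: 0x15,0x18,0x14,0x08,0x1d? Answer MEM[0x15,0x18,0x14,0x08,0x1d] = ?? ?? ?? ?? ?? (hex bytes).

MEM[0x15,0x18,0x14,0x08,0x1d] = 6d 90 95 43 90

  after D0: wrote 5B at 0x1a = 6dd5729043
  after D1: wrote 6B at 0x14 = 956dd5729043
  after D2: wrote 4B at 0x05 = d5729043
query mem[0x15]=0x6d, mem[0x18]=0x90, mem[0x14]=0x95, mem[0x08]=0x43, mem[0x1d]=0x90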